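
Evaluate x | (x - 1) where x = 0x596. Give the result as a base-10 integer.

1431

x = 10110010110 = 1430
x - 1 = 10110010101
OR    = 10110010111 = 1431
(x | (x - 1) sets all bits below the lowest set bit.)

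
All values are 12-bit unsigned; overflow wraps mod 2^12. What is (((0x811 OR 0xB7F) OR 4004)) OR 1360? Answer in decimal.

4095

0x811 = 100000010001
0xB7F = 101101111111
→ OR → 101101111111 = 2943
4004 = 111110100100
→ OR → 111111111111 = 4095
1360 = 010101010000
→ OR → 111111111111 = 4095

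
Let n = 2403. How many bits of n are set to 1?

2403 = 100101100011
Count the 1s: 1 + 1 + 1 + 1 + 1 + 1 = 6

6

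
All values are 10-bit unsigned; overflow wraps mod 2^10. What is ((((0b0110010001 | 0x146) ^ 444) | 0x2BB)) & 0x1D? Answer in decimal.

0b0110010001 = 0110010001
0x146 = 0101000110
→ | → 0111010111 = 471
444 = 0110111100
→ ^ → 0001101011 = 107
0x2BB = 1010111011
→ | → 1011111011 = 763
0x1D = 0000011101
→ & → 0000011001 = 25

25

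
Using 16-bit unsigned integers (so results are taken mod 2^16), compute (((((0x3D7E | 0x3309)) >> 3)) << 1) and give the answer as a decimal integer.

0x3D7E = 0011110101111110
0x3309 = 0011001100001001
→ | → 0011111101111111 = 16255
→ >> 3 → 0000011111101111 = 2031
→ << 1 (mod 2^16) → 0000111111011110 = 4062

4062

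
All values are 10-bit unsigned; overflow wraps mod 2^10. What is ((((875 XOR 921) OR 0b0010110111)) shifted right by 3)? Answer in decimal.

30

875 = 1101101011
921 = 1110011001
→ XOR → 0011110010 = 242
0b0010110111 = 0010110111
→ OR → 0011110111 = 247
→ shifted right by 3 → 0000011110 = 30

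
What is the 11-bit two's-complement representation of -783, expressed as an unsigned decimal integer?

1265

783 in 11 bits: 01100001111
Invert: 10011110000
Add 1:  10011110001 = 1265
(Check: 2^11 - 783 = 2048 - 783 = 1265.)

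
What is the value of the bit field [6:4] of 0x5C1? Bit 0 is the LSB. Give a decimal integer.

v = 10111000001
Shift right by 4: 1011100
Mask low 3 bits: 100 = 4

4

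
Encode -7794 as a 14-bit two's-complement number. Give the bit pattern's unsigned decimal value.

8590

7794 in 14 bits: 01111001110010
Invert: 10000110001101
Add 1:  10000110001110 = 8590
(Check: 2^14 - 7794 = 16384 - 7794 = 8590.)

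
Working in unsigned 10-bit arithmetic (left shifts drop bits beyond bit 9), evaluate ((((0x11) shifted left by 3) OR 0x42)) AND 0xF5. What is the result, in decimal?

192

0x11 = 0000010001
→ shifted left by 3 (mod 2^10) → 0010001000 = 136
0x42 = 0001000010
→ OR → 0011001010 = 202
0xF5 = 0011110101
→ AND → 0011000000 = 192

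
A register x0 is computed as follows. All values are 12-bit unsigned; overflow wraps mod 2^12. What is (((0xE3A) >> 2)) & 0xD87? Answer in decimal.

0xE3A = 111000111010
→ >> 2 → 001110001110 = 910
0xD87 = 110110000111
→ & → 000110000110 = 390

390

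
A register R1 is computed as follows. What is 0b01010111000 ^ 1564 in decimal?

a = 01010111000
1564 = 11000011100
XOR → 10010100100 = 1188

1188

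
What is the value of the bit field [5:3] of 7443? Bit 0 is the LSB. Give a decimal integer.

2

v = 01110100010011
Shift right by 3: 01110100010
Mask low 3 bits: 010 = 2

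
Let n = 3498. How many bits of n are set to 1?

3498 = 110110101010
Count the 1s: 1 + 1 + 1 + 1 + 1 + 1 + 1 = 7

7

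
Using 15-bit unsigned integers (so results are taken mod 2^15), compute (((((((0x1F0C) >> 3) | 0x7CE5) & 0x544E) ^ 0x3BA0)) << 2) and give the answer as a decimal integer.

0x1F0C = 001111100001100
→ >> 3 → 000001111100001 = 993
0x7CE5 = 111110011100101
→ | → 111111111100101 = 32741
0x544E = 101010001001110
→ & → 101010001000100 = 21572
0x3BA0 = 011101110100000
→ ^ → 110111111100100 = 28644
→ << 2 (mod 2^15) → 011111110010000 = 16272

16272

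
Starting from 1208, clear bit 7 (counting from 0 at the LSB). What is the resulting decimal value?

x = 10010111000
bit 7 is currently 1; clear it via x & ~(1 << 7) = x & ~128
→ 10000111000 = 1080

1080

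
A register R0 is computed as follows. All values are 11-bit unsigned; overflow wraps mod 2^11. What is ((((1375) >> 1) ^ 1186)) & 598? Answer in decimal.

1375 = 10101011111
→ >> 1 → 01010101111 = 687
1186 = 10010100010
→ ^ → 11000001101 = 1549
598 = 01001010110
→ & → 01000000100 = 516

516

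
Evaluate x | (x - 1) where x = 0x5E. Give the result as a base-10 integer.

x = 1011110 = 94
x - 1 = 1011101
OR    = 1011111 = 95
(x | (x - 1) sets all bits below the lowest set bit.)

95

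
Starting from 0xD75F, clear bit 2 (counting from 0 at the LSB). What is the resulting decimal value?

55131

x = 1101011101011111
bit 2 is currently 1; clear it via x & ~(1 << 2) = x & ~4
→ 1101011101011011 = 55131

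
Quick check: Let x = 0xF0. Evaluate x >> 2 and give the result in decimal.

0xF0 = 11110000
shift right by 2 → 00111100 = 60
(equivalently, floor(240 / 4))

60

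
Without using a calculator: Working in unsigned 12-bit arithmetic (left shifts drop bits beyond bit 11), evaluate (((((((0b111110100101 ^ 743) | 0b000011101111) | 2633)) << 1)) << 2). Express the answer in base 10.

3960

0b111110100101 = 111110100101
743 = 001011100111
→ ^ → 110101000010 = 3394
0b000011101111 = 000011101111
→ | → 110111101111 = 3567
2633 = 101001001001
→ | → 111111101111 = 4079
→ << 1 (mod 2^12) → 111111011110 = 4062
→ << 2 (mod 2^12) → 111101111000 = 3960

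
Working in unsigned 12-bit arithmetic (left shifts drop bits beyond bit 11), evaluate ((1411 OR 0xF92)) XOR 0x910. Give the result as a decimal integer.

1667

1411 = 010110000011
0xF92 = 111110010010
→ OR → 111110010011 = 3987
0x910 = 100100010000
→ XOR → 011010000011 = 1667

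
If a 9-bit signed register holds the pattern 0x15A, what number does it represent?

pattern = 101011010 (MSB is 1 ⇒ negative)
Invert: 010100101, add 1 → 010100110 = 166, so the value is -166.
(Equivalently: 346 - 2^9 = 346 - 512 = -166.)

-166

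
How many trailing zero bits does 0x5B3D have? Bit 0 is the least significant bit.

0x5B3D = 101101100111101
Trailing zeros: 0, so the lowest set bit is bit 0 (value 1).

0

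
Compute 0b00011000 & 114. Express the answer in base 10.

a = 0011000
114 = 1110010
AND → 0010000 = 16

16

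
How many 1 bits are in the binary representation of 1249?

1249 = 10011100001
Count the 1s: 1 + 1 + 1 + 1 + 1 = 5

5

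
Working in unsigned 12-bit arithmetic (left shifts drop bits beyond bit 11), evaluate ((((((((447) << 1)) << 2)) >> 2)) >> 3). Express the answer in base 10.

111

447 = 000110111111
→ << 1 (mod 2^12) → 001101111110 = 894
→ << 2 (mod 2^12) → 110111111000 = 3576
→ >> 2 → 001101111110 = 894
→ >> 3 → 000001101111 = 111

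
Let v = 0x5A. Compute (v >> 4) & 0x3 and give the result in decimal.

v = 00001011010
Shift right by 4: 0000101
Mask low 2 bits: 01 = 1

1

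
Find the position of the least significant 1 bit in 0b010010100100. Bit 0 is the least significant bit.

2

0b010010100100 = 10010100100
Trailing zeros: 2, so the lowest set bit is bit 2 (value 4).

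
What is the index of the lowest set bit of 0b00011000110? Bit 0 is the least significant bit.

0b00011000110 = 11000110
Trailing zeros: 1, so the lowest set bit is bit 1 (value 2).

1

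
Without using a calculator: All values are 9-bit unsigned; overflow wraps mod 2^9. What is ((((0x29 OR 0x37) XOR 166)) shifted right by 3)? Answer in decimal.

19

0x29 = 000101001
0x37 = 000110111
→ OR → 000111111 = 63
166 = 010100110
→ XOR → 010011001 = 153
→ shifted right by 3 → 000010011 = 19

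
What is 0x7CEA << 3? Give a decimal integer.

255824

0x7CEA = 000111110011101010
shift left by 3 → 111110011101010000 = 255824
(equivalently, 31978 × 2^3 = 31978 × 8)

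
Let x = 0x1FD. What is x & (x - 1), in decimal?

x = 111111101 = 509
x - 1 = 111111100
AND   = 111111100 = 508
(x & (x - 1) clears the lowest set bit of x.)

508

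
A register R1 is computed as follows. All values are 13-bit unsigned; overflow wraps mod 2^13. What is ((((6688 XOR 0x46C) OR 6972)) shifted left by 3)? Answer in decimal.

7136

6688 = 1101000100000
0x46C = 0010001101100
→ XOR → 1111001001100 = 7756
6972 = 1101100111100
→ OR → 1111101111100 = 8060
→ shifted left by 3 (mod 2^13) → 1101111100000 = 7136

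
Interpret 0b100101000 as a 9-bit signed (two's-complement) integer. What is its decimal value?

pattern = 100101000 (MSB is 1 ⇒ negative)
Invert: 011010111, add 1 → 011011000 = 216, so the value is -216.
(Equivalently: 296 - 2^9 = 296 - 512 = -216.)

-216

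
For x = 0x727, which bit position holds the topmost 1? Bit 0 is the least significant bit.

10

0x727 = 11100100111
The topmost 1 is at position 10 (since 2^10 = 1024 ≤ 1831 < 2048).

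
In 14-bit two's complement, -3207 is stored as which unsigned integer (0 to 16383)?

13177

3207 in 14 bits: 00110010000111
Invert: 11001101111000
Add 1:  11001101111001 = 13177
(Check: 2^14 - 3207 = 16384 - 3207 = 13177.)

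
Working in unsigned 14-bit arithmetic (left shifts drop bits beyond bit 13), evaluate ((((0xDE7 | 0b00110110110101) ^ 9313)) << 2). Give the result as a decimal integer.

9816

0xDE7 = 00110111100111
0b00110110110101 = 00110110110101
→ | → 00110111110111 = 3575
9313 = 10010001100001
→ ^ → 10100110010110 = 10646
→ << 2 (mod 2^14) → 10011001011000 = 9816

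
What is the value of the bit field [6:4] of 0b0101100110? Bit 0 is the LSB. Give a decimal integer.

v = 0101100110
Shift right by 4: 010110
Mask low 3 bits: 110 = 6

6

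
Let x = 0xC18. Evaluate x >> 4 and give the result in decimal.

0xC18 = 110000011000
shift right by 4 → 000011000001 = 193
(equivalently, floor(3096 / 16))

193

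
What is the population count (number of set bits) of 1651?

1651 = 11001110011
Count the 1s: 1 + 1 + 1 + 1 + 1 + 1 + 1 = 7

7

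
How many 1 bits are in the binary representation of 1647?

1647 = 11001101111
Count the 1s: 1 + 1 + 1 + 1 + 1 + 1 + 1 + 1 = 8

8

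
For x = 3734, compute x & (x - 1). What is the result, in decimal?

x = 111010010110 = 3734
x - 1 = 111010010101
AND   = 111010010100 = 3732
(x & (x - 1) clears the lowest set bit of x.)

3732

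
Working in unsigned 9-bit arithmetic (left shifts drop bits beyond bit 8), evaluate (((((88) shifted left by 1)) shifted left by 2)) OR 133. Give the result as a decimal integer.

88 = 001011000
→ shifted left by 1 (mod 2^9) → 010110000 = 176
→ shifted left by 2 (mod 2^9) → 011000000 = 192
133 = 010000101
→ OR → 011000101 = 197

197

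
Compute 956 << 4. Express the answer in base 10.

15296

956 = 00001110111100
shift left by 4 → 11101111000000 = 15296
(equivalently, 956 × 2^4 = 956 × 16)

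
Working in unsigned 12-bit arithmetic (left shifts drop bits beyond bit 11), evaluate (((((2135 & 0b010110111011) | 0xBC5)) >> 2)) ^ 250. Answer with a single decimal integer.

527

2135 = 100001010111
0b010110111011 = 010110111011
→ & → 000000010011 = 19
0xBC5 = 101111000101
→ | → 101111010111 = 3031
→ >> 2 → 001011110101 = 757
250 = 000011111010
→ ^ → 001000001111 = 527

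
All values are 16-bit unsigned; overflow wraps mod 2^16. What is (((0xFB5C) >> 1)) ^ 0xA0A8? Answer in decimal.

56582

0xFB5C = 1111101101011100
→ >> 1 → 0111110110101110 = 32174
0xA0A8 = 1010000010101000
→ ^ → 1101110100000110 = 56582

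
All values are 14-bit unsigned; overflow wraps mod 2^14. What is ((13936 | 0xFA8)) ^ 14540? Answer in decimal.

13936 = 11011001110000
0xFA8 = 00111110101000
→ | → 11111111111000 = 16376
14540 = 11100011001100
→ ^ → 00011100110100 = 1844

1844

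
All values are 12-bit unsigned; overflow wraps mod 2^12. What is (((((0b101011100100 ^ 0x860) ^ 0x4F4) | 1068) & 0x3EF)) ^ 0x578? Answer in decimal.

1812

0b101011100100 = 101011100100
0x860 = 100001100000
→ ^ → 001010000100 = 644
0x4F4 = 010011110100
→ ^ → 011001110000 = 1648
1068 = 010000101100
→ | → 011001111100 = 1660
0x3EF = 001111101111
→ & → 001001101100 = 620
0x578 = 010101111000
→ ^ → 011100010100 = 1812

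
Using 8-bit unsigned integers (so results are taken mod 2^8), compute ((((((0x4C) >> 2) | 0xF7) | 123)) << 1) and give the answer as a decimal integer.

0x4C = 01001100
→ >> 2 → 00010011 = 19
0xF7 = 11110111
→ | → 11110111 = 247
123 = 01111011
→ | → 11111111 = 255
→ << 1 (mod 2^8) → 11111110 = 254

254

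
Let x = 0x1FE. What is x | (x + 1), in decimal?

x = 111111110 = 510
x + 1 = 111111111
OR    = 111111111 = 511
(x | (x + 1) sets the lowest cleared bit.)

511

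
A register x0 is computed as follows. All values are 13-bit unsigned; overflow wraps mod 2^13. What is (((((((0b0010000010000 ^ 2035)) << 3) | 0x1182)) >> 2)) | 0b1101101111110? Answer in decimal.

8190

0b0010000010000 = 0010000010000
2035 = 0011111110011
→ ^ → 0001111100011 = 995
→ << 3 (mod 2^13) → 1111100011000 = 7960
0x1182 = 1000110000010
→ | → 1111110011010 = 8090
→ >> 2 → 0011111100110 = 2022
0b1101101111110 = 1101101111110
→ | → 1111111111110 = 8190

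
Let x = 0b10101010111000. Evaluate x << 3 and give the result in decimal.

87488

x = 00010101010111000
shift left by 3 → 10101010111000000 = 87488
(equivalently, 10936 × 2^3 = 10936 × 8)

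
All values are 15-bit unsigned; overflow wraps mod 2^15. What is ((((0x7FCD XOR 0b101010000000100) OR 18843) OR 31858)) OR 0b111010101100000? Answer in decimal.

0x7FCD = 111111111001101
0b101010000000100 = 101010000000100
→ XOR → 010101111001001 = 11209
18843 = 100100110011011
→ OR → 110101111011011 = 27611
31858 = 111110001110010
→ OR → 111111111111011 = 32763
0b111010101100000 = 111010101100000
→ OR → 111111111111011 = 32763

32763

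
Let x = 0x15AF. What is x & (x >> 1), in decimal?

135

x = 1010110101111 = 5551
x>>1 = 0101011010111
AND  = 0000010000111 = 135
(x & (x >> 1) has a 1 wherever x has two consecutive 1 bits.)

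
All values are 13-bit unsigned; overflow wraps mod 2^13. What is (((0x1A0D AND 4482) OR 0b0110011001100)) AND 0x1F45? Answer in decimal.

7236

0x1A0D = 1101000001101
4482 = 1000110000010
→ AND → 1000000000000 = 4096
0b0110011001100 = 0110011001100
→ OR → 1110011001100 = 7372
0x1F45 = 1111101000101
→ AND → 1110001000100 = 7236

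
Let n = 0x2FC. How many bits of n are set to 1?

7

0x2FC = 1011111100
Count the 1s: 1 + 1 + 1 + 1 + 1 + 1 + 1 = 7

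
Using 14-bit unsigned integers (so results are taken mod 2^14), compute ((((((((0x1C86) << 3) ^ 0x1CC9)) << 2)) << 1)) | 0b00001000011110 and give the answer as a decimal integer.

2014

0x1C86 = 01110010000110
→ << 3 (mod 2^14) → 10010000110000 = 9264
0x1CC9 = 01110011001001
→ ^ → 11100011111001 = 14585
→ << 2 (mod 2^14) → 10001111100100 = 9188
→ << 1 (mod 2^14) → 00011111001000 = 1992
0b00001000011110 = 00001000011110
→ | → 00011111011110 = 2014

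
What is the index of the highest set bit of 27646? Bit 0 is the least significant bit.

14

27646 = 110101111111110
The topmost 1 is at position 14 (since 2^14 = 16384 ≤ 27646 < 32768).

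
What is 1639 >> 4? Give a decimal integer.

1639 = 11001100111
shift right by 4 → 00001100110 = 102
(equivalently, floor(1639 / 16))

102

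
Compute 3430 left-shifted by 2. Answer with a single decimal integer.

3430 = 00110101100110
shift left by 2 → 11010110011000 = 13720
(equivalently, 3430 × 2^2 = 3430 × 4)

13720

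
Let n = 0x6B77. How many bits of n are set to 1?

11

0x6B77 = 110101101110111
Count the 1s: 1 + 1 + 1 + 1 + 1 + 1 + 1 + 1 + 1 + 1 + 1 = 11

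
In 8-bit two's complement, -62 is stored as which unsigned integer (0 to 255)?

194

62 in 8 bits: 00111110
Invert: 11000001
Add 1:  11000010 = 194
(Check: 2^8 - 62 = 256 - 62 = 194.)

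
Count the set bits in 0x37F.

0x37F = 1101111111
Count the 1s: 1 + 1 + 1 + 1 + 1 + 1 + 1 + 1 + 1 = 9

9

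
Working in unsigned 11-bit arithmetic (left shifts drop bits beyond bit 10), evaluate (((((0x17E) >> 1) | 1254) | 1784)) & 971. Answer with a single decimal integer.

0x17E = 00101111110
→ >> 1 → 00010111111 = 191
1254 = 10011100110
→ | → 10011111111 = 1279
1784 = 11011111000
→ | → 11011111111 = 1791
971 = 01111001011
→ & → 01011001011 = 715

715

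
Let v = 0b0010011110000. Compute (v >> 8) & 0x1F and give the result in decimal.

4

v = 0010011110000
Shift right by 8: 00100
Mask low 5 bits: 00100 = 4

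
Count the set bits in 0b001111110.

6

n = 1111110
Count the 1s: 1 + 1 + 1 + 1 + 1 + 1 = 6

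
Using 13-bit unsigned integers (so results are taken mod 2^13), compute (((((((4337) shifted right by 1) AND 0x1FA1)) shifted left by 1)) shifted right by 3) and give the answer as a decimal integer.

520

4337 = 1000011110001
→ shifted right by 1 → 0100001111000 = 2168
0x1FA1 = 1111110100001
→ AND → 0100000100000 = 2080
→ shifted left by 1 (mod 2^13) → 1000001000000 = 4160
→ shifted right by 3 → 0001000001000 = 520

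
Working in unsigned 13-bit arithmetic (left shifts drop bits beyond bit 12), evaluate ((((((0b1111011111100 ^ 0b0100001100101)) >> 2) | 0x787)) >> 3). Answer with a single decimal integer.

0b1111011111100 = 1111011111100
0b0100001100101 = 0100001100101
→ ^ → 1011010011001 = 5785
→ >> 2 → 0010110100110 = 1446
0x787 = 0011110000111
→ | → 0011110100111 = 1959
→ >> 3 → 0000011110100 = 244

244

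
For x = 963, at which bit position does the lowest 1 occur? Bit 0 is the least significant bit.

963 = 1111000011
Trailing zeros: 0, so the lowest set bit is bit 0 (value 1).

0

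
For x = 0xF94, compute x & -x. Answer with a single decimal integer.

4

x = 111110010100 = 3988
-x (two's complement) = …000001101100
AND   = 000000000100 = 4
(x & -x isolates the lowest set bit of x.)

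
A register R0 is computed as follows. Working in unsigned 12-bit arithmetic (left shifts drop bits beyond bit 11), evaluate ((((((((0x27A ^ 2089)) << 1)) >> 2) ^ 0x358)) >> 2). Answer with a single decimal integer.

156

0x27A = 001001111010
2089 = 100000101001
→ ^ → 101001010011 = 2643
→ << 1 (mod 2^12) → 010010100110 = 1190
→ >> 2 → 000100101001 = 297
0x358 = 001101011000
→ ^ → 001001110001 = 625
→ >> 2 → 000010011100 = 156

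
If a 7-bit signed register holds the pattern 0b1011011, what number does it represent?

-37

pattern = 1011011 (MSB is 1 ⇒ negative)
Invert: 0100100, add 1 → 0100101 = 37, so the value is -37.
(Equivalently: 91 - 2^7 = 91 - 128 = -37.)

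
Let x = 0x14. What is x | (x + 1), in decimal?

x = 10100 = 20
x + 1 = 10101
OR    = 10101 = 21
(x | (x + 1) sets the lowest cleared bit.)

21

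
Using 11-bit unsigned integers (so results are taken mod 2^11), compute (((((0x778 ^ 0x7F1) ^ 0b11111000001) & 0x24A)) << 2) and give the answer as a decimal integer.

0x778 = 11101111000
0x7F1 = 11111110001
→ ^ → 00010001001 = 137
0b11111000001 = 11111000001
→ ^ → 11101001000 = 1864
0x24A = 01001001010
→ & → 01001001000 = 584
→ << 2 (mod 2^11) → 00100100000 = 288

288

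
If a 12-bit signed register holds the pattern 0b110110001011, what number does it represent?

pattern = 110110001011 (MSB is 1 ⇒ negative)
Invert: 001001110100, add 1 → 001001110101 = 629, so the value is -629.
(Equivalently: 3467 - 2^12 = 3467 - 4096 = -629.)

-629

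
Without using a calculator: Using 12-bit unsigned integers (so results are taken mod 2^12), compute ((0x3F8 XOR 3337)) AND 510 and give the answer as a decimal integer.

240

0x3F8 = 001111111000
3337 = 110100001001
→ XOR → 111011110001 = 3825
510 = 000111111110
→ AND → 000011110000 = 240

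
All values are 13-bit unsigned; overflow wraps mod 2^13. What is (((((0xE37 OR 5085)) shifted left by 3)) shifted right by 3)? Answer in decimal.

1023

0xE37 = 0111000110111
5085 = 1001111011101
→ OR → 1111111111111 = 8191
→ shifted left by 3 (mod 2^13) → 1111111111000 = 8184
→ shifted right by 3 → 0001111111111 = 1023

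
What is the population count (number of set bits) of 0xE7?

0xE7 = 11100111
Count the 1s: 1 + 1 + 1 + 1 + 1 + 1 = 6

6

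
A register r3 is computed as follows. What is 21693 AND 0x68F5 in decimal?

21693 = 101010010111101
0x68F5 = 110100011110101
AND → 100000010110101 = 16565

16565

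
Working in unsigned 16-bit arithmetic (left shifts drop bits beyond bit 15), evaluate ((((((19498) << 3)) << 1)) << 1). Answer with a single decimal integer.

34112

19498 = 0100110000101010
→ << 3 (mod 2^16) → 0110000101010000 = 24912
→ << 1 (mod 2^16) → 1100001010100000 = 49824
→ << 1 (mod 2^16) → 1000010101000000 = 34112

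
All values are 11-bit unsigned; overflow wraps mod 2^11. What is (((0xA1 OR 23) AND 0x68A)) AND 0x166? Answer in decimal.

2

0xA1 = 00010100001
23 = 00000010111
→ OR → 00010110111 = 183
0x68A = 11010001010
→ AND → 00010000010 = 130
0x166 = 00101100110
→ AND → 00000000010 = 2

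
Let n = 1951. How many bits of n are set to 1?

1951 = 11110011111
Count the 1s: 1 + 1 + 1 + 1 + 1 + 1 + 1 + 1 + 1 = 9

9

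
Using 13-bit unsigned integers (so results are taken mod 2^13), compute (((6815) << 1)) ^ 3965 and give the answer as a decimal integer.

6723

6815 = 1101010011111
→ << 1 (mod 2^13) → 1010100111110 = 5438
3965 = 0111101111101
→ ^ → 1101001000011 = 6723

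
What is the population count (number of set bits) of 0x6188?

5

0x6188 = 110000110001000
Count the 1s: 1 + 1 + 1 + 1 + 1 = 5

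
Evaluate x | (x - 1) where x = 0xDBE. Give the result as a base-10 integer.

3519

x = 110110111110 = 3518
x - 1 = 110110111101
OR    = 110110111111 = 3519
(x | (x - 1) sets all bits below the lowest set bit.)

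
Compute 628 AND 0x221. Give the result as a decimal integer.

544

628 = 1001110100
0x221 = 1000100001
AND → 1000100000 = 544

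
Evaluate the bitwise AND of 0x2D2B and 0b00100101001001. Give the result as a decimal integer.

2313

0x2D2B = 10110100101011
b = 00100101001001
AND → 00100100001001 = 2313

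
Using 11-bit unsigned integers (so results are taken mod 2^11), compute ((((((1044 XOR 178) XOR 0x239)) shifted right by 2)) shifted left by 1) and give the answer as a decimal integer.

1044 = 10000010100
178 = 00010110010
→ XOR → 10010100110 = 1190
0x239 = 01000111001
→ XOR → 11010011111 = 1695
→ shifted right by 2 → 00110100111 = 423
→ shifted left by 1 (mod 2^11) → 01101001110 = 846

846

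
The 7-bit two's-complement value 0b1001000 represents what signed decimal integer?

-56

pattern = 1001000 (MSB is 1 ⇒ negative)
Invert: 0110111, add 1 → 0111000 = 56, so the value is -56.
(Equivalently: 72 - 2^7 = 72 - 128 = -56.)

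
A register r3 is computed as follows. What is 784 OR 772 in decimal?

788

784 = 1100010000
772 = 1100000100
 OR → 1100010100 = 788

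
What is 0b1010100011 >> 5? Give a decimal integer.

21

x = 1010100011
shift right by 5 → 0000010101 = 21
(equivalently, floor(675 / 32))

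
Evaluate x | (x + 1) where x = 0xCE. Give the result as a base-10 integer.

207

x = 11001110 = 206
x + 1 = 11001111
OR    = 11001111 = 207
(x | (x + 1) sets the lowest cleared bit.)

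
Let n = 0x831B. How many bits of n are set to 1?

7

0x831B = 1000001100011011
Count the 1s: 1 + 1 + 1 + 1 + 1 + 1 + 1 = 7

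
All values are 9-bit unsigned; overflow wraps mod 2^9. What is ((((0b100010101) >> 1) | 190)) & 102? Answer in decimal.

38

0b100010101 = 100010101
→ >> 1 → 010001010 = 138
190 = 010111110
→ | → 010111110 = 190
102 = 001100110
→ & → 000100110 = 38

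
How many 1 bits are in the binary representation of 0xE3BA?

10

0xE3BA = 1110001110111010
Count the 1s: 1 + 1 + 1 + 1 + 1 + 1 + 1 + 1 + 1 + 1 = 10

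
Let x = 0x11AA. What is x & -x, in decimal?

x = 1000110101010 = 4522
-x (two's complement) = …0111001010110
AND   = 0000000000010 = 2
(x & -x isolates the lowest set bit of x.)

2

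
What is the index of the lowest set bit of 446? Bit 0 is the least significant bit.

1

446 = 110111110
Trailing zeros: 1, so the lowest set bit is bit 1 (value 2).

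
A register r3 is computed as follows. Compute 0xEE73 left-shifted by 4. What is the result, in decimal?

0xEE73 = 00001110111001110011
shift left by 4 → 11101110011100110000 = 976688
(equivalently, 61043 × 2^4 = 61043 × 16)

976688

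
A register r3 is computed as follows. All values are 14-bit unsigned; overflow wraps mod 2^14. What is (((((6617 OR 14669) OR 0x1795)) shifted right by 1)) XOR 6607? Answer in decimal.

6617 = 01100111011001
14669 = 11100101001101
→ OR → 11100111011101 = 14813
0x1795 = 01011110010101
→ OR → 11111111011101 = 16349
→ shifted right by 1 → 01111111101110 = 8174
6607 = 01100111001111
→ XOR → 00011000100001 = 1569

1569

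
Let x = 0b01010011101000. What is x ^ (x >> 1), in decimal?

x = 1010011101000 = 5352
x>>1 = 0101001110100
XOR  = 1111010011100 = 7836
(x ^ (x >> 1) gives the standard binary-reflected Gray code of x.)

7836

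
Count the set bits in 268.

3

268 = 100001100
Count the 1s: 1 + 1 + 1 = 3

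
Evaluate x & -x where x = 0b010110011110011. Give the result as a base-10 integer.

1

x = 10110011110011 = 11507
-x (two's complement) = …01001100001101
AND   = 00000000000001 = 1
(x & -x isolates the lowest set bit of x.)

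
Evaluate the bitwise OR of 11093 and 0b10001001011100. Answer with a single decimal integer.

11101

11093 = 10101101010101
b = 10001001011100
 OR → 10101101011101 = 11101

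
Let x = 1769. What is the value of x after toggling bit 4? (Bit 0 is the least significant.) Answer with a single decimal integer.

x = 11011101001
bit 4 is currently 0; toggle it via x ^ (1 << 4) = x ^ 16
→ 11011111001 = 1785

1785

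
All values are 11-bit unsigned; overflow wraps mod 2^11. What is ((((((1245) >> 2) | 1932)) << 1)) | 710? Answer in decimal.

1245 = 10011011101
→ >> 2 → 00100110111 = 311
1932 = 11110001100
→ | → 11110111111 = 1983
→ << 1 (mod 2^11) → 11101111110 = 1918
710 = 01011000110
→ | → 11111111110 = 2046

2046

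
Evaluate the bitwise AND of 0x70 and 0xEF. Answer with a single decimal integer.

96

0x70 = 01110000
0xEF = 11101111
AND → 01100000 = 96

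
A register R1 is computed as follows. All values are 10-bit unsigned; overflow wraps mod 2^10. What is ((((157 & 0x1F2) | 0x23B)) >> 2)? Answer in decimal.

157 = 0010011101
0x1F2 = 0111110010
→ & → 0010010000 = 144
0x23B = 1000111011
→ | → 1010111011 = 699
→ >> 2 → 0010101110 = 174

174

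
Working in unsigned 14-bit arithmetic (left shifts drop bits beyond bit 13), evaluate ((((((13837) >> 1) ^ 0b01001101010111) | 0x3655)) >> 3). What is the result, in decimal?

13837 = 11011000001101
→ >> 1 → 01101100000110 = 6918
0b01001101010111 = 01001101010111
→ ^ → 00100001010001 = 2129
0x3655 = 11011001010101
→ | → 11111001010101 = 15957
→ >> 3 → 00011111001010 = 1994

1994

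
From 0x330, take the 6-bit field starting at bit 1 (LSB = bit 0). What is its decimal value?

24

v = 1100110000
Shift right by 1: 110011000
Mask low 6 bits: 011000 = 24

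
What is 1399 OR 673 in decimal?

2039

1399 = 10101110111
673 = 01010100001
 OR → 11111110111 = 2039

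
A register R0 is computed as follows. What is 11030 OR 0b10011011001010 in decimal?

12254

11030 = 10101100010110
b = 10011011001010
 OR → 10111111011110 = 12254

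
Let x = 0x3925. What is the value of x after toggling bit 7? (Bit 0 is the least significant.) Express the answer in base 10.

14757

x = 011100100100101
bit 7 is currently 0; toggle it via x ^ (1 << 7) = x ^ 128
→ 011100110100101 = 14757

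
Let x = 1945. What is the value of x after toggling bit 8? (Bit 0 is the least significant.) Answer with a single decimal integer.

x = 11110011001
bit 8 is currently 1; toggle it via x ^ (1 << 8) = x ^ 256
→ 11010011001 = 1689

1689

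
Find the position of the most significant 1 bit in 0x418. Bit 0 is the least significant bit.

10

0x418 = 10000011000
The topmost 1 is at position 10 (since 2^10 = 1024 ≤ 1048 < 2048).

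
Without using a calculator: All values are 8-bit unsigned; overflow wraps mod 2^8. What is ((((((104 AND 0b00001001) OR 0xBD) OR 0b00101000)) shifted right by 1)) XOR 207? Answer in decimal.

104 = 01101000
0b00001001 = 00001001
→ AND → 00001000 = 8
0xBD = 10111101
→ OR → 10111101 = 189
0b00101000 = 00101000
→ OR → 10111101 = 189
→ shifted right by 1 → 01011110 = 94
207 = 11001111
→ XOR → 10010001 = 145

145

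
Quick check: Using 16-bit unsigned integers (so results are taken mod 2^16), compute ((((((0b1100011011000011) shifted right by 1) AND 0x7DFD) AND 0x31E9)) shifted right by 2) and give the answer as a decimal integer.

2136

0b1100011011000011 = 1100011011000011
→ shifted right by 1 → 0110001101100001 = 25441
0x7DFD = 0111110111111101
→ AND → 0110000101100001 = 24929
0x31E9 = 0011000111101001
→ AND → 0010000101100001 = 8545
→ shifted right by 2 → 0000100001011000 = 2136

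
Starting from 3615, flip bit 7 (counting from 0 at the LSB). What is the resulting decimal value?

x = 00111000011111
bit 7 is currently 0; toggle it via x ^ (1 << 7) = x ^ 128
→ 00111010011111 = 3743

3743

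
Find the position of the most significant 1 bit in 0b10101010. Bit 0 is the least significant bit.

0b10101010 = 10101010
The topmost 1 is at position 7 (since 2^7 = 128 ≤ 170 < 256).

7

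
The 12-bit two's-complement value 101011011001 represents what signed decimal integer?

-1319

pattern = 101011011001 (MSB is 1 ⇒ negative)
Invert: 010100100110, add 1 → 010100100111 = 1319, so the value is -1319.
(Equivalently: 2777 - 2^12 = 2777 - 4096 = -1319.)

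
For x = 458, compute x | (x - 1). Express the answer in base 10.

459

x = 111001010 = 458
x - 1 = 111001001
OR    = 111001011 = 459
(x | (x - 1) sets all bits below the lowest set bit.)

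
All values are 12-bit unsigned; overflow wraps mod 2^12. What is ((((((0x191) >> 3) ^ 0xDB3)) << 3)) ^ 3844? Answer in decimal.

0x191 = 000110010001
→ >> 3 → 000000110010 = 50
0xDB3 = 110110110011
→ ^ → 110110000001 = 3457
→ << 3 (mod 2^12) → 110000001000 = 3080
3844 = 111100000100
→ ^ → 001100001100 = 780

780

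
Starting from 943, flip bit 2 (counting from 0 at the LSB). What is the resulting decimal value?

939

x = 1110101111
bit 2 is currently 1; toggle it via x ^ (1 << 2) = x ^ 4
→ 1110101011 = 939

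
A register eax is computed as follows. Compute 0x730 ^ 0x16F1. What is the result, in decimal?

4545

0x730 = 0011100110000
0x16F1 = 1011011110001
XOR → 1000111000001 = 4545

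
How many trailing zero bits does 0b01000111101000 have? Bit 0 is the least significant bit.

3

0b01000111101000 = 1000111101000
Trailing zeros: 3, so the lowest set bit is bit 3 (value 8).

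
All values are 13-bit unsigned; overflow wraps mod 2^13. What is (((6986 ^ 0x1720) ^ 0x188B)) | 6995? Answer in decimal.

6986 = 1101101001010
0x1720 = 1011100100000
→ ^ → 0110001101010 = 3178
0x188B = 1100010001011
→ ^ → 1010011100001 = 5345
6995 = 1101101010011
→ | → 1111111110011 = 8179

8179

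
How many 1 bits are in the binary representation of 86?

4

86 = 1010110
Count the 1s: 1 + 1 + 1 + 1 = 4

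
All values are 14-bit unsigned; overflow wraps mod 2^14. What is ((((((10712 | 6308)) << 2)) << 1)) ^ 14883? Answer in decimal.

10712 = 10100111011000
6308 = 01100010100100
→ | → 11100111111100 = 14844
→ << 2 (mod 2^14) → 10011111110000 = 10224
→ << 1 (mod 2^14) → 00111111100000 = 4064
14883 = 11101000100011
→ ^ → 11010111000011 = 13763

13763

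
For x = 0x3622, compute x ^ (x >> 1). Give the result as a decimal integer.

x = 11011000100010 = 13858
x>>1 = 01101100010001
XOR  = 10110100110011 = 11571
(x ^ (x >> 1) gives the standard binary-reflected Gray code of x.)

11571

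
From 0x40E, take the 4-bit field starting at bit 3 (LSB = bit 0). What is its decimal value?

v = 10000001110
Shift right by 3: 10000001
Mask low 4 bits: 0001 = 1

1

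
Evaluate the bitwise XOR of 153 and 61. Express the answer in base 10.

153 = 10011001
61 = 00111101
XOR → 10100100 = 164

164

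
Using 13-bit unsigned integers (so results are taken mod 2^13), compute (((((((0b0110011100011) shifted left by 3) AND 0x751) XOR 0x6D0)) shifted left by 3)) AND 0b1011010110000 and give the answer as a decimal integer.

0b0110011100011 = 0110011100011
→ shifted left by 3 (mod 2^13) → 0011100011000 = 1816
0x751 = 0011101010001
→ AND → 0011100010000 = 1808
0x6D0 = 0011011010000
→ XOR → 0000111000000 = 448
→ shifted left by 3 (mod 2^13) → 0111000000000 = 3584
0b1011010110000 = 1011010110000
→ AND → 0011000000000 = 1536

1536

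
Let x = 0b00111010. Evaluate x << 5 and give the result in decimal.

x = 00000111010
shift left by 5 → 11101000000 = 1856
(equivalently, 58 × 2^5 = 58 × 32)

1856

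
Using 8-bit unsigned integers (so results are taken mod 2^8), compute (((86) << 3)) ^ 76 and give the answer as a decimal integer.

252

86 = 01010110
→ << 3 (mod 2^8) → 10110000 = 176
76 = 01001100
→ ^ → 11111100 = 252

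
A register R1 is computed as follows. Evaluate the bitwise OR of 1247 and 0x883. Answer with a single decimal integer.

1247 = 010011011111
0x883 = 100010000011
 OR → 110011011111 = 3295

3295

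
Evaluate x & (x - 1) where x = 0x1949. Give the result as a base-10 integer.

x = 1100101001001 = 6473
x - 1 = 1100101001000
AND   = 1100101001000 = 6472
(x & (x - 1) clears the lowest set bit of x.)

6472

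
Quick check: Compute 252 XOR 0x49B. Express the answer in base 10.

1127

252 = 00011111100
0x49B = 10010011011
XOR → 10001100111 = 1127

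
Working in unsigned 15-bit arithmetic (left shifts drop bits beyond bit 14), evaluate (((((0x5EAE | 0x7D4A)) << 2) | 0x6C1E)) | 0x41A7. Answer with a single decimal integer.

32703

0x5EAE = 101111010101110
0x7D4A = 111110101001010
→ | → 111111111101110 = 32750
→ << 2 (mod 2^15) → 111111110111000 = 32696
0x6C1E = 110110000011110
→ | → 111111110111110 = 32702
0x41A7 = 100000110100111
→ | → 111111110111111 = 32703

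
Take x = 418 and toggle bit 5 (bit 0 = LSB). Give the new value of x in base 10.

x = 110100010
bit 5 is currently 1; toggle it via x ^ (1 << 5) = x ^ 32
→ 110000010 = 386

386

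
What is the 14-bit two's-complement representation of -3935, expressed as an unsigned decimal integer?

12449

3935 in 14 bits: 00111101011111
Invert: 11000010100000
Add 1:  11000010100001 = 12449
(Check: 2^14 - 3935 = 16384 - 3935 = 12449.)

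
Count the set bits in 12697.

7

12697 = 11000110011001
Count the 1s: 1 + 1 + 1 + 1 + 1 + 1 + 1 = 7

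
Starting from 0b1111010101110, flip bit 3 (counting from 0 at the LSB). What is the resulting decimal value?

x = 1111010101110
bit 3 is currently 1; toggle it via x ^ (1 << 3) = x ^ 8
→ 1111010100110 = 7846

7846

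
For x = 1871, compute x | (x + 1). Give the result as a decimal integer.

1887

x = 11101001111 = 1871
x + 1 = 11101010000
OR    = 11101011111 = 1887
(x | (x + 1) sets the lowest cleared bit.)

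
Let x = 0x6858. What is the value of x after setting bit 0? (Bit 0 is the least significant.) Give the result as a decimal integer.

26713

x = 110100001011000
bit 0 is currently 0; set it via x | (1 << 0) = x | 1
→ 110100001011001 = 26713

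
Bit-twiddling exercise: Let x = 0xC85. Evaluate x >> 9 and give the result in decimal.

0xC85 = 110010000101
shift right by 9 → 000000000110 = 6
(equivalently, floor(3205 / 512))

6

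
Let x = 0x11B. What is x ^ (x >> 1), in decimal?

406

x = 100011011 = 283
x>>1 = 010001101
XOR  = 110010110 = 406
(x ^ (x >> 1) gives the standard binary-reflected Gray code of x.)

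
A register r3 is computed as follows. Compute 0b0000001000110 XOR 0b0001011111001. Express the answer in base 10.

703

a = 0001000110
b = 1011111001
XOR → 1010111111 = 703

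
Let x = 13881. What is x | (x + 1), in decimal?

13883

x = 11011000111001 = 13881
x + 1 = 11011000111010
OR    = 11011000111011 = 13883
(x | (x + 1) sets the lowest cleared bit.)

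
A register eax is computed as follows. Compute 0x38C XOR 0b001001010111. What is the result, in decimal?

0x38C = 1110001100
b = 1001010111
XOR → 0111011011 = 475

475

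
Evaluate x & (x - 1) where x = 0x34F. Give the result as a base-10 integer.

846

x = 1101001111 = 847
x - 1 = 1101001110
AND   = 1101001110 = 846
(x & (x - 1) clears the lowest set bit of x.)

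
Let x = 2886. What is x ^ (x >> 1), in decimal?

x = 101101000110 = 2886
x>>1 = 010110100011
XOR  = 111011100101 = 3813
(x ^ (x >> 1) gives the standard binary-reflected Gray code of x.)

3813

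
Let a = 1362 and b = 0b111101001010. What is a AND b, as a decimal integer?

1362 = 010101010010
b = 111101001010
AND → 010101000010 = 1346

1346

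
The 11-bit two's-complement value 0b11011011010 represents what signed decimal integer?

pattern = 11011011010 (MSB is 1 ⇒ negative)
Invert: 00100100101, add 1 → 00100100110 = 294, so the value is -294.
(Equivalently: 1754 - 2^11 = 1754 - 2048 = -294.)

-294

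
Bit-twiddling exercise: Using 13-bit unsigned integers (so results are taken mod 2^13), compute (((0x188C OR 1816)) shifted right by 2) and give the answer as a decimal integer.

0x188C = 1100010001100
1816 = 0011100011000
→ OR → 1111110011100 = 8092
→ shifted right by 2 → 0011111100111 = 2023

2023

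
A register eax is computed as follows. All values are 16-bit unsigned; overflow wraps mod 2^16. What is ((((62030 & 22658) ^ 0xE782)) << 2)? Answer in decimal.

56832

62030 = 1111001001001110
22658 = 0101100010000010
→ & → 0101000000000010 = 20482
0xE782 = 1110011110000010
→ ^ → 1011011110000000 = 46976
→ << 2 (mod 2^16) → 1101111000000000 = 56832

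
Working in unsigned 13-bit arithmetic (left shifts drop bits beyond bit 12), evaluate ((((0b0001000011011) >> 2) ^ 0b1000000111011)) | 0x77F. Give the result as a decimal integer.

0b0001000011011 = 0001000011011
→ >> 2 → 0000010000110 = 134
0b1000000111011 = 1000000111011
→ ^ → 1000010111101 = 4285
0x77F = 0011101111111
→ | → 1011111111111 = 6143

6143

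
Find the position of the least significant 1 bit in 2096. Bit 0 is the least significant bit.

4

2096 = 100000110000
Trailing zeros: 4, so the lowest set bit is bit 4 (value 16).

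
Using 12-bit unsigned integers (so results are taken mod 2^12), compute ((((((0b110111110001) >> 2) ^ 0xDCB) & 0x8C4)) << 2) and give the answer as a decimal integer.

528

0b110111110001 = 110111110001
→ >> 2 → 001101111100 = 892
0xDCB = 110111001011
→ ^ → 111010110111 = 3767
0x8C4 = 100011000100
→ & → 100010000100 = 2180
→ << 2 (mod 2^12) → 001000010000 = 528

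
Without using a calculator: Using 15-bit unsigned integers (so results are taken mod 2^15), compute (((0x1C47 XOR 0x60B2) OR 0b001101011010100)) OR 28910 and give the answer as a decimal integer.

0x1C47 = 001110001000111
0x60B2 = 110000010110010
→ XOR → 111110011110101 = 31989
0b001101011010100 = 001101011010100
→ OR → 111111011110101 = 32501
28910 = 111000011101110
→ OR → 111111011111111 = 32511

32511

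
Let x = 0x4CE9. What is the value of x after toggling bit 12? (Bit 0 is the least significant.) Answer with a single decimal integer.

x = 100110011101001
bit 12 is currently 0; toggle it via x ^ (1 << 12) = x ^ 4096
→ 101110011101001 = 23785

23785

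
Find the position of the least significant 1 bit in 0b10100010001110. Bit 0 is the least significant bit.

0b10100010001110 = 10100010001110
Trailing zeros: 1, so the lowest set bit is bit 1 (value 2).

1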